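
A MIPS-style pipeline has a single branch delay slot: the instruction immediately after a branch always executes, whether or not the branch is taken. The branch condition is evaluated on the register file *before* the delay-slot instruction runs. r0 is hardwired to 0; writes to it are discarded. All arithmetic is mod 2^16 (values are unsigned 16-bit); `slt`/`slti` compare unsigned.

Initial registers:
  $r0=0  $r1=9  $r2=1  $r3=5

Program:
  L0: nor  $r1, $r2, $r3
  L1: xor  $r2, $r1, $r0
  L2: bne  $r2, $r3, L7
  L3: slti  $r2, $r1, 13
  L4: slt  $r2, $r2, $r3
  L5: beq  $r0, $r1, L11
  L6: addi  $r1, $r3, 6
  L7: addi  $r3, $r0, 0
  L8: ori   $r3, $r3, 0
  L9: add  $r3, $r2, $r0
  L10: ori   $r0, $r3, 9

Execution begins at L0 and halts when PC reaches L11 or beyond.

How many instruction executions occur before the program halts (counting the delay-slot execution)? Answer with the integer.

8

  step pc=0: nor  $r1, $r2, $r3  regs=(0,65530,1,5)
  step pc=1: xor  $r2, $r1, $r0  regs=(0,65530,65530,5)
  step pc=2: bne  $r2, $r3, L7  cond=T  regs=(0,65530,65530,5)
  step pc=3: slti  $r2, $r1, 13  regs=(0,65530,0,5)
  step pc=7: addi  $r3, $r0, 0  regs=(0,65530,0,0)
  step pc=8: ori   $r3, $r3, 0  regs=(0,65530,0,0)
  step pc=9: add  $r3, $r2, $r0  regs=(0,65530,0,0)
  step pc=10: ori   $r0, $r3, 9  regs=(0,65530,0,0)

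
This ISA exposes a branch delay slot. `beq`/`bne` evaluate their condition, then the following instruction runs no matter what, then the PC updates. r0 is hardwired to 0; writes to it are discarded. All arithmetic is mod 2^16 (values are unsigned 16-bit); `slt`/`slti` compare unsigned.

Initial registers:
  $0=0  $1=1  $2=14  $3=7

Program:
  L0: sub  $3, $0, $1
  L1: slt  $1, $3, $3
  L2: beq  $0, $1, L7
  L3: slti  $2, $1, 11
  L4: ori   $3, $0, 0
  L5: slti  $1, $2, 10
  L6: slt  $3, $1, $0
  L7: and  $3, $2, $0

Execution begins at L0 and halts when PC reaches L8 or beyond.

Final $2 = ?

1

PC=0  sub  $3, $0, $1        | $0=0 $1=1 $2=14 $3=65535
PC=1  slt  $1, $3, $3        | $0=0 $1=0 $2=14 $3=65535
PC=2  beq  $0, $1, L7        | $0=0 $1=0 $2=14 $3=65535  [TAKEN]
PC=3  slti  $2, $1, 11       | $0=0 $1=0 $2=1 $3=65535
PC=7  and  $3, $2, $0        | $0=0 $1=0 $2=1 $3=0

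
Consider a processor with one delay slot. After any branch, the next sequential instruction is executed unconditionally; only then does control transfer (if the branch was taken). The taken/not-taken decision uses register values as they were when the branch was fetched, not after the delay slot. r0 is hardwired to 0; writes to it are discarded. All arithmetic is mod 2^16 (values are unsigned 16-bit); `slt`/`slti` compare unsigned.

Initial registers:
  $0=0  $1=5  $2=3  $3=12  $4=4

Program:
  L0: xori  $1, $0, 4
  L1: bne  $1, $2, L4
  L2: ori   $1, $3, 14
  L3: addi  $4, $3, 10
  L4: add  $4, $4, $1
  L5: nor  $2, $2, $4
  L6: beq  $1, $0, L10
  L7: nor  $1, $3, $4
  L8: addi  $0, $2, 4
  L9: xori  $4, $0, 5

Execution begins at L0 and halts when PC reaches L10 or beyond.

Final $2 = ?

65516

#0 xori  $1, $0, 4 ; 0/4/3/12/4
#1 bne  $1, $2, L4 ; 0/4/3/12/4 ; →target
#2 ori   $1, $3, 14 ; 0/14/3/12/4
#4 add  $4, $4, $1 ; 0/14/3/12/18
#5 nor  $2, $2, $4 ; 0/14/65516/12/18
#6 beq  $1, $0, L10 ; 0/14/65516/12/18 ; →fallthru
#7 nor  $1, $3, $4 ; 0/65505/65516/12/18
#8 addi  $0, $2, 4 ; 0/65505/65516/12/18
#9 xori  $4, $0, 5 ; 0/65505/65516/12/5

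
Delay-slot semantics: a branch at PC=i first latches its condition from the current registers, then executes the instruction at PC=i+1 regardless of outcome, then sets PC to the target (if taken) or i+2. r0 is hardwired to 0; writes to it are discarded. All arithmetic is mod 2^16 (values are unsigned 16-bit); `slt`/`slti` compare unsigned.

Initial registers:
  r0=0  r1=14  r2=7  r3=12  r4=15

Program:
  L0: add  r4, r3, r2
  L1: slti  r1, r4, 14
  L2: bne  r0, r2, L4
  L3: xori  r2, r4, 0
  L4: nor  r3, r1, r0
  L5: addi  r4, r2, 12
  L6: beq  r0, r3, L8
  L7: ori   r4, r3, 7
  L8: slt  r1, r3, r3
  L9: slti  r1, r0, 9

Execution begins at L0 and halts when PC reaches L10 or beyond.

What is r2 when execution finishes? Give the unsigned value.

19

[0] add  r4, r3, r2  →  {r0:0, r1:14, r2:7, r3:12, r4:19}
[1] slti  r1, r4, 14  →  {r0:0, r1:0, r2:7, r3:12, r4:19}
[2] bne  r0, r2, L4  →  {r0:0, r1:0, r2:7, r3:12, r4:19}  ⟨branch taken⟩
[3] xori  r2, r4, 0  →  {r0:0, r1:0, r2:19, r3:12, r4:19}
[4] nor  r3, r1, r0  →  {r0:0, r1:0, r2:19, r3:65535, r4:19}
[5] addi  r4, r2, 12  →  {r0:0, r1:0, r2:19, r3:65535, r4:31}
[6] beq  r0, r3, L8  →  {r0:0, r1:0, r2:19, r3:65535, r4:31}  ⟨branch fallthrough⟩
[7] ori   r4, r3, 7  →  {r0:0, r1:0, r2:19, r3:65535, r4:65535}
[8] slt  r1, r3, r3  →  {r0:0, r1:0, r2:19, r3:65535, r4:65535}
[9] slti  r1, r0, 9  →  {r0:0, r1:1, r2:19, r3:65535, r4:65535}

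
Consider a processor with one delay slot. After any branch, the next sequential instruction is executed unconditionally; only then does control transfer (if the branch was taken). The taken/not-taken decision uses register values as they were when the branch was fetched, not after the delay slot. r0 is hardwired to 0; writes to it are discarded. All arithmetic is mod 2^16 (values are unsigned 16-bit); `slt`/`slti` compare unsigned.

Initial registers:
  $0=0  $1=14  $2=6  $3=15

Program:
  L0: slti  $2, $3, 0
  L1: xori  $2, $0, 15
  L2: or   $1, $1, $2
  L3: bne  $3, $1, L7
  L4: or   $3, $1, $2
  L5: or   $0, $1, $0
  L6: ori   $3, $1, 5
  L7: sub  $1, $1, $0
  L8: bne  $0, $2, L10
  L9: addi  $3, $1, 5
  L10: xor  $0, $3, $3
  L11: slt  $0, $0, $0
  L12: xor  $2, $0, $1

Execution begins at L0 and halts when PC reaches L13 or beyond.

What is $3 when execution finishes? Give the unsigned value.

20

#0 slti  $2, $3, 0 ; 0/14/0/15
#1 xori  $2, $0, 15 ; 0/14/15/15
#2 or   $1, $1, $2 ; 0/15/15/15
#3 bne  $3, $1, L7 ; 0/15/15/15 ; →fallthru
#4 or   $3, $1, $2 ; 0/15/15/15
#5 or   $0, $1, $0 ; 0/15/15/15
#6 ori   $3, $1, 5 ; 0/15/15/15
#7 sub  $1, $1, $0 ; 0/15/15/15
#8 bne  $0, $2, L10 ; 0/15/15/15 ; →target
#9 addi  $3, $1, 5 ; 0/15/15/20
#10 xor  $0, $3, $3 ; 0/15/15/20
#11 slt  $0, $0, $0 ; 0/15/15/20
#12 xor  $2, $0, $1 ; 0/15/15/20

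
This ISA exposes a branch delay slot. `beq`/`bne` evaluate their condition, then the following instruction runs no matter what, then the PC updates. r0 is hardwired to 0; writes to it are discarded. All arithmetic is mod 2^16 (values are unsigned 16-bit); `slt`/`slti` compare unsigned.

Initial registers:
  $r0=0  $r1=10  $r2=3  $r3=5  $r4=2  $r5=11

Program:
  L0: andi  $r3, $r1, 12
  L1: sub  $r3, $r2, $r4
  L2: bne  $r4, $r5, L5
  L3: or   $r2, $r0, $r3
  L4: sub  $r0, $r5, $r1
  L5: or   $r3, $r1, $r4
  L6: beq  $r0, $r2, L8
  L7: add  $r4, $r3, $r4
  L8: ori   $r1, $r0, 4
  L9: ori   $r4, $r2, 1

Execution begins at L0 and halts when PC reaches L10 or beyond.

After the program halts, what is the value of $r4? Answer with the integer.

#0 andi  $r3, $r1, 12 ; 0/10/3/8/2/11
#1 sub  $r3, $r2, $r4 ; 0/10/3/1/2/11
#2 bne  $r4, $r5, L5 ; 0/10/3/1/2/11 ; →target
#3 or   $r2, $r0, $r3 ; 0/10/1/1/2/11
#5 or   $r3, $r1, $r4 ; 0/10/1/10/2/11
#6 beq  $r0, $r2, L8 ; 0/10/1/10/2/11 ; →fallthru
#7 add  $r4, $r3, $r4 ; 0/10/1/10/12/11
#8 ori   $r1, $r0, 4 ; 0/4/1/10/12/11
#9 ori   $r4, $r2, 1 ; 0/4/1/10/1/11

1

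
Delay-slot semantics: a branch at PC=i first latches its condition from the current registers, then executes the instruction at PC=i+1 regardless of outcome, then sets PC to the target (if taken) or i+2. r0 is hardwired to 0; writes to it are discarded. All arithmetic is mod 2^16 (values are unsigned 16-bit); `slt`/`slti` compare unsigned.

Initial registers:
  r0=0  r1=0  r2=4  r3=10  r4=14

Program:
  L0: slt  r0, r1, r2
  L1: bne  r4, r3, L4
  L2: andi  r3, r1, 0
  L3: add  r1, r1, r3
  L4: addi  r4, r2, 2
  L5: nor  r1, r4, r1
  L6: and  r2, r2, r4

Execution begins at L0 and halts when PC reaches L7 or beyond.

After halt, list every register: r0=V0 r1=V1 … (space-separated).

#0 slt  r0, r1, r2 ; 0/0/4/10/14
#1 bne  r4, r3, L4 ; 0/0/4/10/14 ; →target
#2 andi  r3, r1, 0 ; 0/0/4/0/14
#4 addi  r4, r2, 2 ; 0/0/4/0/6
#5 nor  r1, r4, r1 ; 0/65529/4/0/6
#6 and  r2, r2, r4 ; 0/65529/4/0/6

r0=0 r1=65529 r2=4 r3=0 r4=6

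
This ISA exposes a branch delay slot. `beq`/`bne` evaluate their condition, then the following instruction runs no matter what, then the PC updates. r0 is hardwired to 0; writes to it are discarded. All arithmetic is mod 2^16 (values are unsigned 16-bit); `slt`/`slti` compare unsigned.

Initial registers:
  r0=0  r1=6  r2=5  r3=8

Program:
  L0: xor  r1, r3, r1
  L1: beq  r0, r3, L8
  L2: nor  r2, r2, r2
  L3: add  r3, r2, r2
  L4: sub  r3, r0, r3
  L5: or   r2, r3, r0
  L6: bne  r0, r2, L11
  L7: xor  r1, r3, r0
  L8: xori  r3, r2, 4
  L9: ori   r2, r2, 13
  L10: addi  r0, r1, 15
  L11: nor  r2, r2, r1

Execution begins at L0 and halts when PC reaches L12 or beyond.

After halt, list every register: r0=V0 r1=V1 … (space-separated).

[0] xor  r1, r3, r1  →  {r0:0, r1:14, r2:5, r3:8}
[1] beq  r0, r3, L8  →  {r0:0, r1:14, r2:5, r3:8}  ⟨branch fallthrough⟩
[2] nor  r2, r2, r2  →  {r0:0, r1:14, r2:65530, r3:8}
[3] add  r3, r2, r2  →  {r0:0, r1:14, r2:65530, r3:65524}
[4] sub  r3, r0, r3  →  {r0:0, r1:14, r2:65530, r3:12}
[5] or   r2, r3, r0  →  {r0:0, r1:14, r2:12, r3:12}
[6] bne  r0, r2, L11  →  {r0:0, r1:14, r2:12, r3:12}  ⟨branch taken⟩
[7] xor  r1, r3, r0  →  {r0:0, r1:12, r2:12, r3:12}
[11] nor  r2, r2, r1  →  {r0:0, r1:12, r2:65523, r3:12}

r0=0 r1=12 r2=65523 r3=12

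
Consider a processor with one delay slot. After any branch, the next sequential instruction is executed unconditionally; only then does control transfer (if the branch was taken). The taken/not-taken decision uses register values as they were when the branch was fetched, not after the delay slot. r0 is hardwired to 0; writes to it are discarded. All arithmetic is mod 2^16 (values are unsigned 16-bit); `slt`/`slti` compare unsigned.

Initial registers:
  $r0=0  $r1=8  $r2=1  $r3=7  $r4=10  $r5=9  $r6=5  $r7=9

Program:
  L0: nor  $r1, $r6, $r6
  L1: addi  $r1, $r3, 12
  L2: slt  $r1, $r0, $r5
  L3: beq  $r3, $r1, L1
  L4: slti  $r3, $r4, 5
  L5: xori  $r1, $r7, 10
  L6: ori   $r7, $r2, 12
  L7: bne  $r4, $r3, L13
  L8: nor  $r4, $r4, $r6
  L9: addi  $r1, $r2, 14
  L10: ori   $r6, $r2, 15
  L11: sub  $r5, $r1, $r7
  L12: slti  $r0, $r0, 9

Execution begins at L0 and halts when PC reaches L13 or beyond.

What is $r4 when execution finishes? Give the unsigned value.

[0] nor  $r1, $r6, $r6  →  {$r0:0, $r1:65530, $r2:1, $r3:7, $r4:10, $r5:9, $r6:5, $r7:9}
[1] addi  $r1, $r3, 12  →  {$r0:0, $r1:19, $r2:1, $r3:7, $r4:10, $r5:9, $r6:5, $r7:9}
[2] slt  $r1, $r0, $r5  →  {$r0:0, $r1:1, $r2:1, $r3:7, $r4:10, $r5:9, $r6:5, $r7:9}
[3] beq  $r3, $r1, L1  →  {$r0:0, $r1:1, $r2:1, $r3:7, $r4:10, $r5:9, $r6:5, $r7:9}  ⟨branch fallthrough⟩
[4] slti  $r3, $r4, 5  →  {$r0:0, $r1:1, $r2:1, $r3:0, $r4:10, $r5:9, $r6:5, $r7:9}
[5] xori  $r1, $r7, 10  →  {$r0:0, $r1:3, $r2:1, $r3:0, $r4:10, $r5:9, $r6:5, $r7:9}
[6] ori   $r7, $r2, 12  →  {$r0:0, $r1:3, $r2:1, $r3:0, $r4:10, $r5:9, $r6:5, $r7:13}
[7] bne  $r4, $r3, L13  →  {$r0:0, $r1:3, $r2:1, $r3:0, $r4:10, $r5:9, $r6:5, $r7:13}  ⟨branch taken⟩
[8] nor  $r4, $r4, $r6  →  {$r0:0, $r1:3, $r2:1, $r3:0, $r4:65520, $r5:9, $r6:5, $r7:13}

65520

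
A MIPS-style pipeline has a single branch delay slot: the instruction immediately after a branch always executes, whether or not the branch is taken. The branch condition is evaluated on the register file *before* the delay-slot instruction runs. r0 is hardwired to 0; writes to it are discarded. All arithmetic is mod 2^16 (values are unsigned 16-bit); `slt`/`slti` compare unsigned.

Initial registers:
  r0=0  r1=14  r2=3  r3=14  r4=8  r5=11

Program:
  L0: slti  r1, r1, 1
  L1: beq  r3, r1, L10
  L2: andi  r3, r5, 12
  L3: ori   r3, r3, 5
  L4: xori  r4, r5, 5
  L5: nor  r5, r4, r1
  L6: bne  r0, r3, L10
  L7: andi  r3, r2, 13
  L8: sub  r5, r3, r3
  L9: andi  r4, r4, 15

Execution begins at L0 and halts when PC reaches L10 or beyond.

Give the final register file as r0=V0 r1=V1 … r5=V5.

r0=0 r1=0 r2=3 r3=1 r4=14 r5=65521

  step pc=0: slti  r1, r1, 1  regs=(0,0,3,14,8,11)
  step pc=1: beq  r3, r1, L10  cond=F  regs=(0,0,3,14,8,11)
  step pc=2: andi  r3, r5, 12  regs=(0,0,3,8,8,11)
  step pc=3: ori   r3, r3, 5  regs=(0,0,3,13,8,11)
  step pc=4: xori  r4, r5, 5  regs=(0,0,3,13,14,11)
  step pc=5: nor  r5, r4, r1  regs=(0,0,3,13,14,65521)
  step pc=6: bne  r0, r3, L10  cond=T  regs=(0,0,3,13,14,65521)
  step pc=7: andi  r3, r2, 13  regs=(0,0,3,1,14,65521)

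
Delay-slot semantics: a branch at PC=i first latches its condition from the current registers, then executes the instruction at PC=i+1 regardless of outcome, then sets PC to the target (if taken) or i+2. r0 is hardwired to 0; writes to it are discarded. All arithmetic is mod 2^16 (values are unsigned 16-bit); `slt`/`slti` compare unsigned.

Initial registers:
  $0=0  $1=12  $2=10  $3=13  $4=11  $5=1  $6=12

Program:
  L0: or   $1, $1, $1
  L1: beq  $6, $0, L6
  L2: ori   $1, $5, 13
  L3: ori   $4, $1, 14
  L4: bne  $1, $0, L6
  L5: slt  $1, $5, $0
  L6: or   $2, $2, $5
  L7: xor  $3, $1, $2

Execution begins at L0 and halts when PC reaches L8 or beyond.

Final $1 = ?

#0 or   $1, $1, $1 ; 0/12/10/13/11/1/12
#1 beq  $6, $0, L6 ; 0/12/10/13/11/1/12 ; →fallthru
#2 ori   $1, $5, 13 ; 0/13/10/13/11/1/12
#3 ori   $4, $1, 14 ; 0/13/10/13/15/1/12
#4 bne  $1, $0, L6 ; 0/13/10/13/15/1/12 ; →target
#5 slt  $1, $5, $0 ; 0/0/10/13/15/1/12
#6 or   $2, $2, $5 ; 0/0/11/13/15/1/12
#7 xor  $3, $1, $2 ; 0/0/11/11/15/1/12

0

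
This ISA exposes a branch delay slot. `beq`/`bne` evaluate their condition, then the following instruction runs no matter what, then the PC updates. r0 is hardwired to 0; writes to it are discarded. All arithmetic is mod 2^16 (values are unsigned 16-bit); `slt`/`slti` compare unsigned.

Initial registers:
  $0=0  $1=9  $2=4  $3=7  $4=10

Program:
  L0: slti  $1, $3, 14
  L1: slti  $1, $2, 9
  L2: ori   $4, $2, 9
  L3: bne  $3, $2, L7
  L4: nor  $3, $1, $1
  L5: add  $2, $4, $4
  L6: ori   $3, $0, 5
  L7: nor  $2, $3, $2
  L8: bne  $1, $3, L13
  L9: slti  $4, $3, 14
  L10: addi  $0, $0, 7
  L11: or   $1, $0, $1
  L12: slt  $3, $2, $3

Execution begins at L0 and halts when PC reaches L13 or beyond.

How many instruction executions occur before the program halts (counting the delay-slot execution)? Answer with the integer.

8

PC=0  slti  $1, $3, 14       | $0=0 $1=1 $2=4 $3=7 $4=10
PC=1  slti  $1, $2, 9        | $0=0 $1=1 $2=4 $3=7 $4=10
PC=2  ori   $4, $2, 9        | $0=0 $1=1 $2=4 $3=7 $4=13
PC=3  bne  $3, $2, L7        | $0=0 $1=1 $2=4 $3=7 $4=13  [TAKEN]
PC=4  nor  $3, $1, $1        | $0=0 $1=1 $2=4 $3=65534 $4=13
PC=7  nor  $2, $3, $2        | $0=0 $1=1 $2=1 $3=65534 $4=13
PC=8  bne  $1, $3, L13       | $0=0 $1=1 $2=1 $3=65534 $4=13  [TAKEN]
PC=9  slti  $4, $3, 14       | $0=0 $1=1 $2=1 $3=65534 $4=0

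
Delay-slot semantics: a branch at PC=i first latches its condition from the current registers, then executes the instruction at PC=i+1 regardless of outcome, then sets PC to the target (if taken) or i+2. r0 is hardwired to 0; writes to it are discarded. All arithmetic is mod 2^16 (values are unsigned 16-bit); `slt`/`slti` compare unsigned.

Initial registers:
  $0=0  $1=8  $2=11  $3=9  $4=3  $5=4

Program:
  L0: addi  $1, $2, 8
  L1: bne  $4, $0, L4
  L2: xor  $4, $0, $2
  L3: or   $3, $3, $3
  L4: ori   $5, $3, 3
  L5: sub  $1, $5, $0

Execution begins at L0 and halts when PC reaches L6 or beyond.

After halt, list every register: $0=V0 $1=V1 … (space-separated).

PC=0  addi  $1, $2, 8        | $0=0 $1=19 $2=11 $3=9 $4=3 $5=4
PC=1  bne  $4, $0, L4        | $0=0 $1=19 $2=11 $3=9 $4=3 $5=4  [TAKEN]
PC=2  xor  $4, $0, $2        | $0=0 $1=19 $2=11 $3=9 $4=11 $5=4
PC=4  ori   $5, $3, 3        | $0=0 $1=19 $2=11 $3=9 $4=11 $5=11
PC=5  sub  $1, $5, $0        | $0=0 $1=11 $2=11 $3=9 $4=11 $5=11

$0=0 $1=11 $2=11 $3=9 $4=11 $5=11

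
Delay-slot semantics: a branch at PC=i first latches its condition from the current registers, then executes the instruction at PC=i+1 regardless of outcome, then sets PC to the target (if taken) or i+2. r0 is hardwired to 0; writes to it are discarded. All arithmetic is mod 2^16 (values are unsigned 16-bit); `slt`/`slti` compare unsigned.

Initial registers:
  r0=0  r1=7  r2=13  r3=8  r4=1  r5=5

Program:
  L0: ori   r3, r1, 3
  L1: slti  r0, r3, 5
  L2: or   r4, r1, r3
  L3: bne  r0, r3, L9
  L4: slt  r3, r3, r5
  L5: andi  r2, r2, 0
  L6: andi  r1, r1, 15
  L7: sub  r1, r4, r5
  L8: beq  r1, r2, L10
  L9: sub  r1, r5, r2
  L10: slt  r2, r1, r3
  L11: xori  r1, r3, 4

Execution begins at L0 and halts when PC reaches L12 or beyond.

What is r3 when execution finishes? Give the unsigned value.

PC=0  ori   r3, r1, 3        | r0=0 r1=7 r2=13 r3=7 r4=1 r5=5
PC=1  slti  r0, r3, 5        | r0=0 r1=7 r2=13 r3=7 r4=1 r5=5
PC=2  or   r4, r1, r3        | r0=0 r1=7 r2=13 r3=7 r4=7 r5=5
PC=3  bne  r0, r3, L9        | r0=0 r1=7 r2=13 r3=7 r4=7 r5=5  [TAKEN]
PC=4  slt  r3, r3, r5        | r0=0 r1=7 r2=13 r3=0 r4=7 r5=5
PC=9  sub  r1, r5, r2        | r0=0 r1=65528 r2=13 r3=0 r4=7 r5=5
PC=10 slt  r2, r1, r3        | r0=0 r1=65528 r2=0 r3=0 r4=7 r5=5
PC=11 xori  r1, r3, 4        | r0=0 r1=4 r2=0 r3=0 r4=7 r5=5

0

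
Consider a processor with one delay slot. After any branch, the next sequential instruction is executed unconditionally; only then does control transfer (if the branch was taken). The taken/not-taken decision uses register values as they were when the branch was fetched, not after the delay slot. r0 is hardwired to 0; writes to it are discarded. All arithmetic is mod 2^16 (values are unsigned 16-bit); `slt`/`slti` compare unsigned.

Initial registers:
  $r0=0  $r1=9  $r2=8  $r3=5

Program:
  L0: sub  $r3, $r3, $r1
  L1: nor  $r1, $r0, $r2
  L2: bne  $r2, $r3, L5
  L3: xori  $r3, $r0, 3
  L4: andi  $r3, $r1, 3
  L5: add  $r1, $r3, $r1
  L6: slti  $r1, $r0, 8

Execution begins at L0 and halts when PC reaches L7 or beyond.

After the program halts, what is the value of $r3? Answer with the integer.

3

#0 sub  $r3, $r3, $r1 ; 0/9/8/65532
#1 nor  $r1, $r0, $r2 ; 0/65527/8/65532
#2 bne  $r2, $r3, L5 ; 0/65527/8/65532 ; →target
#3 xori  $r3, $r0, 3 ; 0/65527/8/3
#5 add  $r1, $r3, $r1 ; 0/65530/8/3
#6 slti  $r1, $r0, 8 ; 0/1/8/3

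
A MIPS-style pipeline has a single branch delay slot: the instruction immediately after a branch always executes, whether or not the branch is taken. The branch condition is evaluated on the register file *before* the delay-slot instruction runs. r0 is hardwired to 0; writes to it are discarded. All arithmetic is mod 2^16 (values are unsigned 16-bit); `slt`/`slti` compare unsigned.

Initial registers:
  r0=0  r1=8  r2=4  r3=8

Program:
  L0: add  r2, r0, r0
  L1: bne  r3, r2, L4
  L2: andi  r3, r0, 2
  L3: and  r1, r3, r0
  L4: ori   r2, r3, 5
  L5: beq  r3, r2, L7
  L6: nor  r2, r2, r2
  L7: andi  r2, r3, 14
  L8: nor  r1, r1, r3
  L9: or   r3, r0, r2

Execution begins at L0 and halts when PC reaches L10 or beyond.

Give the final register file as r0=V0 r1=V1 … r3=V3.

r0=0 r1=65527 r2=0 r3=0

[0] add  r2, r0, r0  →  {r0:0, r1:8, r2:0, r3:8}
[1] bne  r3, r2, L4  →  {r0:0, r1:8, r2:0, r3:8}  ⟨branch taken⟩
[2] andi  r3, r0, 2  →  {r0:0, r1:8, r2:0, r3:0}
[4] ori   r2, r3, 5  →  {r0:0, r1:8, r2:5, r3:0}
[5] beq  r3, r2, L7  →  {r0:0, r1:8, r2:5, r3:0}  ⟨branch fallthrough⟩
[6] nor  r2, r2, r2  →  {r0:0, r1:8, r2:65530, r3:0}
[7] andi  r2, r3, 14  →  {r0:0, r1:8, r2:0, r3:0}
[8] nor  r1, r1, r3  →  {r0:0, r1:65527, r2:0, r3:0}
[9] or   r3, r0, r2  →  {r0:0, r1:65527, r2:0, r3:0}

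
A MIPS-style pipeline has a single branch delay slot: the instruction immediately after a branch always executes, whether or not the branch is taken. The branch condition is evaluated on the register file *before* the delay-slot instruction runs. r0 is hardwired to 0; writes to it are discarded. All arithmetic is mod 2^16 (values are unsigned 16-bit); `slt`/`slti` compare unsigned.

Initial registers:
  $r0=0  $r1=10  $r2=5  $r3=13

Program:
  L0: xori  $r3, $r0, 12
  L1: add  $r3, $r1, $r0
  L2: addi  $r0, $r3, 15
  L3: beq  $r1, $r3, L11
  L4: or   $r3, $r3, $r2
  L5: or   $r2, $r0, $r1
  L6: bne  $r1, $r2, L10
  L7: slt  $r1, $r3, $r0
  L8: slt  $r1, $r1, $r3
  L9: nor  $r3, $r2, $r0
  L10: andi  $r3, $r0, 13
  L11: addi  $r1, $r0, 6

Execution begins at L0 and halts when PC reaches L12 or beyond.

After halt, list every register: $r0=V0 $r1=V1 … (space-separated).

$r0=0 $r1=6 $r2=5 $r3=15

[0] xori  $r3, $r0, 12  →  {$r0:0, $r1:10, $r2:5, $r3:12}
[1] add  $r3, $r1, $r0  →  {$r0:0, $r1:10, $r2:5, $r3:10}
[2] addi  $r0, $r3, 15  →  {$r0:0, $r1:10, $r2:5, $r3:10}
[3] beq  $r1, $r3, L11  →  {$r0:0, $r1:10, $r2:5, $r3:10}  ⟨branch taken⟩
[4] or   $r3, $r3, $r2  →  {$r0:0, $r1:10, $r2:5, $r3:15}
[11] addi  $r1, $r0, 6  →  {$r0:0, $r1:6, $r2:5, $r3:15}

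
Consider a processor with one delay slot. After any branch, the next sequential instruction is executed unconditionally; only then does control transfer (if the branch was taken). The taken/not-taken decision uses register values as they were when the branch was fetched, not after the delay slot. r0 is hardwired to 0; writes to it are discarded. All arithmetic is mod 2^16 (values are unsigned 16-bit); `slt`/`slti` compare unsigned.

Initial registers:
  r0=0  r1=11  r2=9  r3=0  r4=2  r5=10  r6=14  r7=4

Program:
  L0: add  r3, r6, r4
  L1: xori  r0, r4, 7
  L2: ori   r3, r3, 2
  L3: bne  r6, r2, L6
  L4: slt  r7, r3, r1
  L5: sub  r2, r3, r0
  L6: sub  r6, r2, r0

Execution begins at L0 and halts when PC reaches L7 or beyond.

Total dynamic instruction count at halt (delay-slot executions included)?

  step pc=0: add  r3, r6, r4  regs=(0,11,9,16,2,10,14,4)
  step pc=1: xori  r0, r4, 7  regs=(0,11,9,16,2,10,14,4)
  step pc=2: ori   r3, r3, 2  regs=(0,11,9,18,2,10,14,4)
  step pc=3: bne  r6, r2, L6  cond=T  regs=(0,11,9,18,2,10,14,4)
  step pc=4: slt  r7, r3, r1  regs=(0,11,9,18,2,10,14,0)
  step pc=6: sub  r6, r2, r0  regs=(0,11,9,18,2,10,9,0)

6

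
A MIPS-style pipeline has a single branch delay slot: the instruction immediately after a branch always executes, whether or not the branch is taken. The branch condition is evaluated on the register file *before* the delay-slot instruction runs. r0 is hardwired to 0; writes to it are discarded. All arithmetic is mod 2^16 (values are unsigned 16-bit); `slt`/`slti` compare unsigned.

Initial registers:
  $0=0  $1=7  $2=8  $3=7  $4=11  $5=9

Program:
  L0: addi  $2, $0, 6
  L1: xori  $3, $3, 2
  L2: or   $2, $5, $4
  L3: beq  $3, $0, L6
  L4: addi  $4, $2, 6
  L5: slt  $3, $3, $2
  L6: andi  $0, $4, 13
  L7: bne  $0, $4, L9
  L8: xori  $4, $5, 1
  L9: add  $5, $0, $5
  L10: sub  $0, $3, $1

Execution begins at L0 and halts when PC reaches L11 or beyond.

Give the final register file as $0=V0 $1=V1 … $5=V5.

[0] addi  $2, $0, 6  →  {$0:0, $1:7, $2:6, $3:7, $4:11, $5:9}
[1] xori  $3, $3, 2  →  {$0:0, $1:7, $2:6, $3:5, $4:11, $5:9}
[2] or   $2, $5, $4  →  {$0:0, $1:7, $2:11, $3:5, $4:11, $5:9}
[3] beq  $3, $0, L6  →  {$0:0, $1:7, $2:11, $3:5, $4:11, $5:9}  ⟨branch fallthrough⟩
[4] addi  $4, $2, 6  →  {$0:0, $1:7, $2:11, $3:5, $4:17, $5:9}
[5] slt  $3, $3, $2  →  {$0:0, $1:7, $2:11, $3:1, $4:17, $5:9}
[6] andi  $0, $4, 13  →  {$0:0, $1:7, $2:11, $3:1, $4:17, $5:9}
[7] bne  $0, $4, L9  →  {$0:0, $1:7, $2:11, $3:1, $4:17, $5:9}  ⟨branch taken⟩
[8] xori  $4, $5, 1  →  {$0:0, $1:7, $2:11, $3:1, $4:8, $5:9}
[9] add  $5, $0, $5  →  {$0:0, $1:7, $2:11, $3:1, $4:8, $5:9}
[10] sub  $0, $3, $1  →  {$0:0, $1:7, $2:11, $3:1, $4:8, $5:9}

$0=0 $1=7 $2=11 $3=1 $4=8 $5=9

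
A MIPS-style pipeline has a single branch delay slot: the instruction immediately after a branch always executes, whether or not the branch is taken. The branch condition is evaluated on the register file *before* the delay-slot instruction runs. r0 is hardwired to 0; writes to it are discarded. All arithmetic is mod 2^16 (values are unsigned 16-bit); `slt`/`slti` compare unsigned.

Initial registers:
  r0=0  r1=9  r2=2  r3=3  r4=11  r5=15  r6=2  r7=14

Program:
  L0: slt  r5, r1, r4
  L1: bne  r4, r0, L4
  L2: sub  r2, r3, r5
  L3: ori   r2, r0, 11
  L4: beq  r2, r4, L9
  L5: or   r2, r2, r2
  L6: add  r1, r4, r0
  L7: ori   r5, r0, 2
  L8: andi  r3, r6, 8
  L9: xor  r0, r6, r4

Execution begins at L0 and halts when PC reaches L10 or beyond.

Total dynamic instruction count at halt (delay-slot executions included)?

9

PC=0  slt  r5, r1, r4        | r0=0 r1=9 r2=2 r3=3 r4=11 r5=1 r6=2 r7=14
PC=1  bne  r4, r0, L4        | r0=0 r1=9 r2=2 r3=3 r4=11 r5=1 r6=2 r7=14  [TAKEN]
PC=2  sub  r2, r3, r5        | r0=0 r1=9 r2=2 r3=3 r4=11 r5=1 r6=2 r7=14
PC=4  beq  r2, r4, L9        | r0=0 r1=9 r2=2 r3=3 r4=11 r5=1 r6=2 r7=14  [not taken]
PC=5  or   r2, r2, r2        | r0=0 r1=9 r2=2 r3=3 r4=11 r5=1 r6=2 r7=14
PC=6  add  r1, r4, r0        | r0=0 r1=11 r2=2 r3=3 r4=11 r5=1 r6=2 r7=14
PC=7  ori   r5, r0, 2        | r0=0 r1=11 r2=2 r3=3 r4=11 r5=2 r6=2 r7=14
PC=8  andi  r3, r6, 8        | r0=0 r1=11 r2=2 r3=0 r4=11 r5=2 r6=2 r7=14
PC=9  xor  r0, r6, r4        | r0=0 r1=11 r2=2 r3=0 r4=11 r5=2 r6=2 r7=14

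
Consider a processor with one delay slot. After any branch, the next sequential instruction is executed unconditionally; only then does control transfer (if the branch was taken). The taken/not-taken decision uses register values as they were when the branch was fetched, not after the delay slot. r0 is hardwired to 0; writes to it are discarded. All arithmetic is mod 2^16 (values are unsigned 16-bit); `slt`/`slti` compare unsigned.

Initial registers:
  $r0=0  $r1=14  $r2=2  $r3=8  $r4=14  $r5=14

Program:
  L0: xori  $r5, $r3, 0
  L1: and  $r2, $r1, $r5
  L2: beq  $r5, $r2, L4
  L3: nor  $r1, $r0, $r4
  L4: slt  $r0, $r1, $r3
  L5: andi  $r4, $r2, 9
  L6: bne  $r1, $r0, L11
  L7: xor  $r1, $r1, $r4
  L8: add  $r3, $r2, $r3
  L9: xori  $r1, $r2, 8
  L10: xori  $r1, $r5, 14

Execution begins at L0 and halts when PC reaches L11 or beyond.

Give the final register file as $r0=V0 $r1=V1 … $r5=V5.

$r0=0 $r1=65529 $r2=8 $r3=8 $r4=8 $r5=8

  step pc=0: xori  $r5, $r3, 0  regs=(0,14,2,8,14,8)
  step pc=1: and  $r2, $r1, $r5  regs=(0,14,8,8,14,8)
  step pc=2: beq  $r5, $r2, L4  cond=T  regs=(0,14,8,8,14,8)
  step pc=3: nor  $r1, $r0, $r4  regs=(0,65521,8,8,14,8)
  step pc=4: slt  $r0, $r1, $r3  regs=(0,65521,8,8,14,8)
  step pc=5: andi  $r4, $r2, 9  regs=(0,65521,8,8,8,8)
  step pc=6: bne  $r1, $r0, L11  cond=T  regs=(0,65521,8,8,8,8)
  step pc=7: xor  $r1, $r1, $r4  regs=(0,65529,8,8,8,8)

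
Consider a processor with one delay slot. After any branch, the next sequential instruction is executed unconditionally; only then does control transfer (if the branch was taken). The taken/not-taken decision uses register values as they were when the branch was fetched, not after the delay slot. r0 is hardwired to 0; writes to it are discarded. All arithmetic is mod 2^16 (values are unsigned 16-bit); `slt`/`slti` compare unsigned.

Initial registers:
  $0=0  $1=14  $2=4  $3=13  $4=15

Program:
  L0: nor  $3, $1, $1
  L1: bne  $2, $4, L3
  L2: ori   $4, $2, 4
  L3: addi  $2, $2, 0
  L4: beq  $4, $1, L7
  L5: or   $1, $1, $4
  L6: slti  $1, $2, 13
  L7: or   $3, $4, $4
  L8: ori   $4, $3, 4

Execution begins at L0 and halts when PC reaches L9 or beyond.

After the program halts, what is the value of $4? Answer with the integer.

4

[0] nor  $3, $1, $1  →  {$0:0, $1:14, $2:4, $3:65521, $4:15}
[1] bne  $2, $4, L3  →  {$0:0, $1:14, $2:4, $3:65521, $4:15}  ⟨branch taken⟩
[2] ori   $4, $2, 4  →  {$0:0, $1:14, $2:4, $3:65521, $4:4}
[3] addi  $2, $2, 0  →  {$0:0, $1:14, $2:4, $3:65521, $4:4}
[4] beq  $4, $1, L7  →  {$0:0, $1:14, $2:4, $3:65521, $4:4}  ⟨branch fallthrough⟩
[5] or   $1, $1, $4  →  {$0:0, $1:14, $2:4, $3:65521, $4:4}
[6] slti  $1, $2, 13  →  {$0:0, $1:1, $2:4, $3:65521, $4:4}
[7] or   $3, $4, $4  →  {$0:0, $1:1, $2:4, $3:4, $4:4}
[8] ori   $4, $3, 4  →  {$0:0, $1:1, $2:4, $3:4, $4:4}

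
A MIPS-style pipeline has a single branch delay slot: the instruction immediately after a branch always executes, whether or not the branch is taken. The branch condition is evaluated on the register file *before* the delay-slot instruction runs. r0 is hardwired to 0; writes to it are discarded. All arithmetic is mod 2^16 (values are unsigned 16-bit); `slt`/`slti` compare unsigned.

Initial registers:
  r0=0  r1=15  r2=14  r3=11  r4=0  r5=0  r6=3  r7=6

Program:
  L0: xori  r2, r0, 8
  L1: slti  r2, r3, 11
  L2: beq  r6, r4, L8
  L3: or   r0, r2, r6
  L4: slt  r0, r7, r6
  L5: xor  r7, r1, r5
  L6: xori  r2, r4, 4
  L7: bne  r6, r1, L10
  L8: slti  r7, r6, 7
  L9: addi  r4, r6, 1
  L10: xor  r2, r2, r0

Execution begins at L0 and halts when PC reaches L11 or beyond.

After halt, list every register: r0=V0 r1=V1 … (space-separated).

r0=0 r1=15 r2=4 r3=11 r4=0 r5=0 r6=3 r7=1

  step pc=0: xori  r2, r0, 8  regs=(0,15,8,11,0,0,3,6)
  step pc=1: slti  r2, r3, 11  regs=(0,15,0,11,0,0,3,6)
  step pc=2: beq  r6, r4, L8  cond=F  regs=(0,15,0,11,0,0,3,6)
  step pc=3: or   r0, r2, r6  regs=(0,15,0,11,0,0,3,6)
  step pc=4: slt  r0, r7, r6  regs=(0,15,0,11,0,0,3,6)
  step pc=5: xor  r7, r1, r5  regs=(0,15,0,11,0,0,3,15)
  step pc=6: xori  r2, r4, 4  regs=(0,15,4,11,0,0,3,15)
  step pc=7: bne  r6, r1, L10  cond=T  regs=(0,15,4,11,0,0,3,15)
  step pc=8: slti  r7, r6, 7  regs=(0,15,4,11,0,0,3,1)
  step pc=10: xor  r2, r2, r0  regs=(0,15,4,11,0,0,3,1)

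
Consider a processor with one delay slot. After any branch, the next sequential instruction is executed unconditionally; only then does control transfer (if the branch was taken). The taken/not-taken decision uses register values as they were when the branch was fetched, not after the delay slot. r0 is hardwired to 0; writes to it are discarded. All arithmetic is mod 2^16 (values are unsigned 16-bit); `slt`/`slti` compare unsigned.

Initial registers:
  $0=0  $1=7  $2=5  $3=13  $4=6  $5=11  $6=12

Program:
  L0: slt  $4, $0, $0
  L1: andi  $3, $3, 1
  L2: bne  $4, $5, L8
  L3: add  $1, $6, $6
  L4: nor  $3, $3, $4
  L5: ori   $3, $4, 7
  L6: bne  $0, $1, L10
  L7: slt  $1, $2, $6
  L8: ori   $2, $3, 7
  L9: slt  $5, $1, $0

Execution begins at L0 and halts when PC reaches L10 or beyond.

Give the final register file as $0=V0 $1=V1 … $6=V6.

$0=0 $1=24 $2=7 $3=1 $4=0 $5=0 $6=12

  step pc=0: slt  $4, $0, $0  regs=(0,7,5,13,0,11,12)
  step pc=1: andi  $3, $3, 1  regs=(0,7,5,1,0,11,12)
  step pc=2: bne  $4, $5, L8  cond=T  regs=(0,7,5,1,0,11,12)
  step pc=3: add  $1, $6, $6  regs=(0,24,5,1,0,11,12)
  step pc=8: ori   $2, $3, 7  regs=(0,24,7,1,0,11,12)
  step pc=9: slt  $5, $1, $0  regs=(0,24,7,1,0,0,12)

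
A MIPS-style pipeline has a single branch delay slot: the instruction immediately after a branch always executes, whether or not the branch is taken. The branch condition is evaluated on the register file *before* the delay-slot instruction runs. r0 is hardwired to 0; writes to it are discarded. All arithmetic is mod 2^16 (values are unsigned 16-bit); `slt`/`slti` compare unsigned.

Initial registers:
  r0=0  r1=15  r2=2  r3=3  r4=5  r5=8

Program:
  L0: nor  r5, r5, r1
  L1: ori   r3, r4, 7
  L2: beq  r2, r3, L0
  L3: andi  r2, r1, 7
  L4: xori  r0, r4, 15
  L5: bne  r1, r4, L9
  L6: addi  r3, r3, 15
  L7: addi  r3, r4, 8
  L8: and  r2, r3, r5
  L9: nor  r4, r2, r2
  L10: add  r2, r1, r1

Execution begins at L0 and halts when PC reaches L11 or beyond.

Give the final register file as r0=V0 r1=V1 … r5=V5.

#0 nor  r5, r5, r1 ; 0/15/2/3/5/65520
#1 ori   r3, r4, 7 ; 0/15/2/7/5/65520
#2 beq  r2, r3, L0 ; 0/15/2/7/5/65520 ; →fallthru
#3 andi  r2, r1, 7 ; 0/15/7/7/5/65520
#4 xori  r0, r4, 15 ; 0/15/7/7/5/65520
#5 bne  r1, r4, L9 ; 0/15/7/7/5/65520 ; →target
#6 addi  r3, r3, 15 ; 0/15/7/22/5/65520
#9 nor  r4, r2, r2 ; 0/15/7/22/65528/65520
#10 add  r2, r1, r1 ; 0/15/30/22/65528/65520

r0=0 r1=15 r2=30 r3=22 r4=65528 r5=65520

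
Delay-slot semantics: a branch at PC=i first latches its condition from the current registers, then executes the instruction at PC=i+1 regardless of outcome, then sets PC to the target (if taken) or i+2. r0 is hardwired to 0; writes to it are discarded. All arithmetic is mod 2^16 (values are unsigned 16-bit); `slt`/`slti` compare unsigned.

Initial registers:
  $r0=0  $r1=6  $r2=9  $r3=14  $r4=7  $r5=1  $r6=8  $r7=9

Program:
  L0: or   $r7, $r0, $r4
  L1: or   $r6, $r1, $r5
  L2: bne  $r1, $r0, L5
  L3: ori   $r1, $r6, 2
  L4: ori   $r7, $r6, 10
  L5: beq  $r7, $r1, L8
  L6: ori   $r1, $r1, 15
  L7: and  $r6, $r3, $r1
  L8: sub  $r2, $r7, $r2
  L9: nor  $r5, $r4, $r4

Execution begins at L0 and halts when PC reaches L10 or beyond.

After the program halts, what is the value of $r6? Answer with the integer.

  step pc=0: or   $r7, $r0, $r4  regs=(0,6,9,14,7,1,8,7)
  step pc=1: or   $r6, $r1, $r5  regs=(0,6,9,14,7,1,7,7)
  step pc=2: bne  $r1, $r0, L5  cond=T  regs=(0,6,9,14,7,1,7,7)
  step pc=3: ori   $r1, $r6, 2  regs=(0,7,9,14,7,1,7,7)
  step pc=5: beq  $r7, $r1, L8  cond=T  regs=(0,7,9,14,7,1,7,7)
  step pc=6: ori   $r1, $r1, 15  regs=(0,15,9,14,7,1,7,7)
  step pc=8: sub  $r2, $r7, $r2  regs=(0,15,65534,14,7,1,7,7)
  step pc=9: nor  $r5, $r4, $r4  regs=(0,15,65534,14,7,65528,7,7)

7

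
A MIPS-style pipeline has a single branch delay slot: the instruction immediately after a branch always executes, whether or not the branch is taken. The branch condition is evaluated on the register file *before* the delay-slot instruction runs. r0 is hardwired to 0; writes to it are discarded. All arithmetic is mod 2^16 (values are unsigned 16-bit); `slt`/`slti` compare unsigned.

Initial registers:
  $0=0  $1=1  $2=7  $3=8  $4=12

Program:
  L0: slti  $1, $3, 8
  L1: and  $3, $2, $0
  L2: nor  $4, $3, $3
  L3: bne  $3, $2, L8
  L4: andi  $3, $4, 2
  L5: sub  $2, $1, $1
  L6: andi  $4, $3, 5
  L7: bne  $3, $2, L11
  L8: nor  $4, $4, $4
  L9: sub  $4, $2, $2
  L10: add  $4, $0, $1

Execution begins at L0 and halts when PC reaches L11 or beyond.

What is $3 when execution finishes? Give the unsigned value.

[0] slti  $1, $3, 8  →  {$0:0, $1:0, $2:7, $3:8, $4:12}
[1] and  $3, $2, $0  →  {$0:0, $1:0, $2:7, $3:0, $4:12}
[2] nor  $4, $3, $3  →  {$0:0, $1:0, $2:7, $3:0, $4:65535}
[3] bne  $3, $2, L8  →  {$0:0, $1:0, $2:7, $3:0, $4:65535}  ⟨branch taken⟩
[4] andi  $3, $4, 2  →  {$0:0, $1:0, $2:7, $3:2, $4:65535}
[8] nor  $4, $4, $4  →  {$0:0, $1:0, $2:7, $3:2, $4:0}
[9] sub  $4, $2, $2  →  {$0:0, $1:0, $2:7, $3:2, $4:0}
[10] add  $4, $0, $1  →  {$0:0, $1:0, $2:7, $3:2, $4:0}

2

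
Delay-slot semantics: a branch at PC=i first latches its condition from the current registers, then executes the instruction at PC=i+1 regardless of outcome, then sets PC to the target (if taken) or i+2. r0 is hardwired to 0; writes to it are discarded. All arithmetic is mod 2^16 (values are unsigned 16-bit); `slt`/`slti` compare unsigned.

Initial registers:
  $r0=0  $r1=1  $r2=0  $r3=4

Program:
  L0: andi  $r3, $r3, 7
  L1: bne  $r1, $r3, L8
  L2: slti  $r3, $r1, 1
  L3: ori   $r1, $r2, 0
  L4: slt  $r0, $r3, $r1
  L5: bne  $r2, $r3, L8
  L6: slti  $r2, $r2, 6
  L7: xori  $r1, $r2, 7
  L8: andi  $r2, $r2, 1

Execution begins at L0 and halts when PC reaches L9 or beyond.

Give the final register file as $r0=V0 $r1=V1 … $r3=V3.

$r0=0 $r1=1 $r2=0 $r3=0

  step pc=0: andi  $r3, $r3, 7  regs=(0,1,0,4)
  step pc=1: bne  $r1, $r3, L8  cond=T  regs=(0,1,0,4)
  step pc=2: slti  $r3, $r1, 1  regs=(0,1,0,0)
  step pc=8: andi  $r2, $r2, 1  regs=(0,1,0,0)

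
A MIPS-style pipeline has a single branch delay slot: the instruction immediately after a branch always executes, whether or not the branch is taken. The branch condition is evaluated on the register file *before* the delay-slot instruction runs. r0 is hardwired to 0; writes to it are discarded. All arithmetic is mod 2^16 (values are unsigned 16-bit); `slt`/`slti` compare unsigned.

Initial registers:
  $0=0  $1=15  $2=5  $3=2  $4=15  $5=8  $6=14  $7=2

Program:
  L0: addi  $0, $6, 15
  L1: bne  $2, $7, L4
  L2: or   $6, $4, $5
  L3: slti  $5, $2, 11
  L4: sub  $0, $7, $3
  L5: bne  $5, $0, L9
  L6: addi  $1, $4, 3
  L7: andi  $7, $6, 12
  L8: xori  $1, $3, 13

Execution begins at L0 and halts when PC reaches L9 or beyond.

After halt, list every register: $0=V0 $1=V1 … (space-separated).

$0=0 $1=18 $2=5 $3=2 $4=15 $5=8 $6=15 $7=2

[0] addi  $0, $6, 15  →  {$0:0, $1:15, $2:5, $3:2, $4:15, $5:8, $6:14, $7:2}
[1] bne  $2, $7, L4  →  {$0:0, $1:15, $2:5, $3:2, $4:15, $5:8, $6:14, $7:2}  ⟨branch taken⟩
[2] or   $6, $4, $5  →  {$0:0, $1:15, $2:5, $3:2, $4:15, $5:8, $6:15, $7:2}
[4] sub  $0, $7, $3  →  {$0:0, $1:15, $2:5, $3:2, $4:15, $5:8, $6:15, $7:2}
[5] bne  $5, $0, L9  →  {$0:0, $1:15, $2:5, $3:2, $4:15, $5:8, $6:15, $7:2}  ⟨branch taken⟩
[6] addi  $1, $4, 3  →  {$0:0, $1:18, $2:5, $3:2, $4:15, $5:8, $6:15, $7:2}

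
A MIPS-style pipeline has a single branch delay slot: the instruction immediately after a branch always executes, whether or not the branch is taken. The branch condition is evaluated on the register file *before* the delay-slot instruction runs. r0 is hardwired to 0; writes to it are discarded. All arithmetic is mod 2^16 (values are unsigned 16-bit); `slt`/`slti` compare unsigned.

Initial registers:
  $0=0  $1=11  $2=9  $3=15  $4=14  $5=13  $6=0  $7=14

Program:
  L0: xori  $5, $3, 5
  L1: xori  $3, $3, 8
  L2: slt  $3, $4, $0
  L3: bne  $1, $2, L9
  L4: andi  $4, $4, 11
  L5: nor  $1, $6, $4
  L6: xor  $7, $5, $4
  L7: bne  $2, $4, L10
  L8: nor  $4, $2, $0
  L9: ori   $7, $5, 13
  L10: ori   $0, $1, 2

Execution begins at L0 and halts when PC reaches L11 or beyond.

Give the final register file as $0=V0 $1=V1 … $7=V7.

$0=0 $1=11 $2=9 $3=0 $4=10 $5=10 $6=0 $7=15

#0 xori  $5, $3, 5 ; 0/11/9/15/14/10/0/14
#1 xori  $3, $3, 8 ; 0/11/9/7/14/10/0/14
#2 slt  $3, $4, $0 ; 0/11/9/0/14/10/0/14
#3 bne  $1, $2, L9 ; 0/11/9/0/14/10/0/14 ; →target
#4 andi  $4, $4, 11 ; 0/11/9/0/10/10/0/14
#9 ori   $7, $5, 13 ; 0/11/9/0/10/10/0/15
#10 ori   $0, $1, 2 ; 0/11/9/0/10/10/0/15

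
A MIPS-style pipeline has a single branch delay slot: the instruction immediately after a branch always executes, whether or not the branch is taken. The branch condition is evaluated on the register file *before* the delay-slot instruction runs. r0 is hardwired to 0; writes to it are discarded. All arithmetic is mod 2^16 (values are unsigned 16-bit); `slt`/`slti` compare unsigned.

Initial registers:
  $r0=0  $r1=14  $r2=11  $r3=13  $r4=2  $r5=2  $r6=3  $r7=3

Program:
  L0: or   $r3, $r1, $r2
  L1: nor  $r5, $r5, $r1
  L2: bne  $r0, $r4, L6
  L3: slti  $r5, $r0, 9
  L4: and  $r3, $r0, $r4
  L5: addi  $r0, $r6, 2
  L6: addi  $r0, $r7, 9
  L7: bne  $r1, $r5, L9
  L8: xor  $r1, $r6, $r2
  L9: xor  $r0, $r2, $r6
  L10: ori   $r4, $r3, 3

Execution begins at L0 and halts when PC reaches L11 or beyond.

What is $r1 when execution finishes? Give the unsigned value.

8

  step pc=0: or   $r3, $r1, $r2  regs=(0,14,11,15,2,2,3,3)
  step pc=1: nor  $r5, $r5, $r1  regs=(0,14,11,15,2,65521,3,3)
  step pc=2: bne  $r0, $r4, L6  cond=T  regs=(0,14,11,15,2,65521,3,3)
  step pc=3: slti  $r5, $r0, 9  regs=(0,14,11,15,2,1,3,3)
  step pc=6: addi  $r0, $r7, 9  regs=(0,14,11,15,2,1,3,3)
  step pc=7: bne  $r1, $r5, L9  cond=T  regs=(0,14,11,15,2,1,3,3)
  step pc=8: xor  $r1, $r6, $r2  regs=(0,8,11,15,2,1,3,3)
  step pc=9: xor  $r0, $r2, $r6  regs=(0,8,11,15,2,1,3,3)
  step pc=10: ori   $r4, $r3, 3  regs=(0,8,11,15,15,1,3,3)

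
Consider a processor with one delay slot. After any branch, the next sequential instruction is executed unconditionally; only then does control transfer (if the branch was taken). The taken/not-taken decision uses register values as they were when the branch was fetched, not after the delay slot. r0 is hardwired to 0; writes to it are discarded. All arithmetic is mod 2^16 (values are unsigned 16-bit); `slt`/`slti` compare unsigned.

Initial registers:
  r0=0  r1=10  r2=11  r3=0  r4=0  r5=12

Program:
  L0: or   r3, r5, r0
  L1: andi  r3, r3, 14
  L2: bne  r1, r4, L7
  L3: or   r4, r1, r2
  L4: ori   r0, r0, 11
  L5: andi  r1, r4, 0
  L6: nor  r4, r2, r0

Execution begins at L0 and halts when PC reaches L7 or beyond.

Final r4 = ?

[0] or   r3, r5, r0  →  {r0:0, r1:10, r2:11, r3:12, r4:0, r5:12}
[1] andi  r3, r3, 14  →  {r0:0, r1:10, r2:11, r3:12, r4:0, r5:12}
[2] bne  r1, r4, L7  →  {r0:0, r1:10, r2:11, r3:12, r4:0, r5:12}  ⟨branch taken⟩
[3] or   r4, r1, r2  →  {r0:0, r1:10, r2:11, r3:12, r4:11, r5:12}

11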